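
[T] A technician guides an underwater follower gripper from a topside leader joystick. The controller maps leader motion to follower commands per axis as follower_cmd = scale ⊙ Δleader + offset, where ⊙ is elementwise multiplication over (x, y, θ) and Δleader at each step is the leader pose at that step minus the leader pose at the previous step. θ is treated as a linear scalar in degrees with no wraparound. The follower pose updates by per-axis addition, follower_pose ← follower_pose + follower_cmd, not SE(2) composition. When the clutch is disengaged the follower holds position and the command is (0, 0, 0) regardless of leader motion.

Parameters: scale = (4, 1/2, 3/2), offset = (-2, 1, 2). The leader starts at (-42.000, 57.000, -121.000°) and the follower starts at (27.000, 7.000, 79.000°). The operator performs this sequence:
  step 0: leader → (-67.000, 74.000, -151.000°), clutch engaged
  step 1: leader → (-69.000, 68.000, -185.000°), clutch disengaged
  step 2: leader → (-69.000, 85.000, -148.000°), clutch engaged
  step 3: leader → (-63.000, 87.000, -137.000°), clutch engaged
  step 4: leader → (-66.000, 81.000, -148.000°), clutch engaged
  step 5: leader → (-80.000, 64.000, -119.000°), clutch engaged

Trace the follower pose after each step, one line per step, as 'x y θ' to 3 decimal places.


step 0: Δleader=(-25.000, 17.000, -30.000°), engaged; cmd=(-102.000, 9.500, -43.000°) → follower=(-75.000, 16.500, 36.000°)
step 1: Δleader=(-2.000, -6.000, -34.000°), disengaged; cmd=(0,0,0) → follower holds at (-75.000, 16.500, 36.000°)
step 2: Δleader=(0.000, 17.000, 37.000°), engaged; cmd=(-2.000, 9.500, 57.500°) → follower=(-77.000, 26.000, 93.500°)
step 3: Δleader=(6.000, 2.000, 11.000°), engaged; cmd=(22.000, 2.000, 18.500°) → follower=(-55.000, 28.000, 112.000°)
step 4: Δleader=(-3.000, -6.000, -11.000°), engaged; cmd=(-14.000, -2.000, -14.500°) → follower=(-69.000, 26.000, 97.500°)
step 5: Δleader=(-14.000, -17.000, 29.000°), engaged; cmd=(-58.000, -7.500, 45.500°) → follower=(-127.000, 18.500, 143.000°)

-75.000 16.500 36.000
-75.000 16.500 36.000
-77.000 26.000 93.500
-55.000 28.000 112.000
-69.000 26.000 97.500
-127.000 18.500 143.000


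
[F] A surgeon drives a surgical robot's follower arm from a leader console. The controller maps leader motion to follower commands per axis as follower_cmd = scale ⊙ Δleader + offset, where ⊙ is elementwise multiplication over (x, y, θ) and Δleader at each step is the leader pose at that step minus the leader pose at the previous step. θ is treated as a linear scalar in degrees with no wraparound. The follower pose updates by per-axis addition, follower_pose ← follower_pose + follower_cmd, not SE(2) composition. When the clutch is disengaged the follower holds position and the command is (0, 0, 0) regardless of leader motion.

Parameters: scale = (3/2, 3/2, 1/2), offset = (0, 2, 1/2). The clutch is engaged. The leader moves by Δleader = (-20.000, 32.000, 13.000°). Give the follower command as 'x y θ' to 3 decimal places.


axis x: 3/2·-20.000 + 0 = -30.000
axis y: 3/2·32.000 + 2 = 50.000
axis θ: 1/2·13.000 + 1/2 = 7.000

-30.000 50.000 7.000


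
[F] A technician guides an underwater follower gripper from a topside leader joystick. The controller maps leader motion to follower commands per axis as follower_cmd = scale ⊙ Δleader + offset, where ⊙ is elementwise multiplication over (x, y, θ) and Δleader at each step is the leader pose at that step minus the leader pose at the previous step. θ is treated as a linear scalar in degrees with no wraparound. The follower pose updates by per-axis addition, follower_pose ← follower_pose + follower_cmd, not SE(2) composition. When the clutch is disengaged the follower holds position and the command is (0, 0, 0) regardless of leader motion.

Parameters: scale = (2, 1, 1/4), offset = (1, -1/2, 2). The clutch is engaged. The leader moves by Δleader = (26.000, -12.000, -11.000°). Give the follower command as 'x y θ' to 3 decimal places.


53.000 -12.500 -0.750

axis x: 2·26.000 + 1 = 53.000
axis y: 1·-12.000 + -1/2 = -12.500
axis θ: 1/4·-11.000 + 2 = -0.750


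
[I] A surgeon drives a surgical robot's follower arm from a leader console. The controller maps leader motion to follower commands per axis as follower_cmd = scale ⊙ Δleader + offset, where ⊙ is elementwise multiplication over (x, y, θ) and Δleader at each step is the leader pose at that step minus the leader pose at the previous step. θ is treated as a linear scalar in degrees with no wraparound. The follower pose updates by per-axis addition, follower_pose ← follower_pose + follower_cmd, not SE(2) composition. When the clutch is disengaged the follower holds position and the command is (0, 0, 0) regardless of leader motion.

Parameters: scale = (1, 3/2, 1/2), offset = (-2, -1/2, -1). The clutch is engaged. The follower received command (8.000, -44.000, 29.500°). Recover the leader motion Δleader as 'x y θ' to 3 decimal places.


10.000 -29.000 61.000

axis x: (8.000 − -2) / (1) = 10.000
axis y: (-44.000 − -1/2) / (3/2) = -29.000
axis θ: (29.500 − -1) / (1/2) = 61.000


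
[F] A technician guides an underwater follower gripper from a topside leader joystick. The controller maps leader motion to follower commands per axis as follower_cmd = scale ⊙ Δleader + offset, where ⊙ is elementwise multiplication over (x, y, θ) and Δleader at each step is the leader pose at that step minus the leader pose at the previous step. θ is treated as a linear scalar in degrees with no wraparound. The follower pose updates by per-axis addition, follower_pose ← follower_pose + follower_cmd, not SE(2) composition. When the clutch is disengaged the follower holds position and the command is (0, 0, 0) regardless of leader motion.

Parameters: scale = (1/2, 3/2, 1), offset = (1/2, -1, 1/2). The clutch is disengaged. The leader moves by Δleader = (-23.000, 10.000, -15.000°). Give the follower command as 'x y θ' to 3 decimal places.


clutch disengaged → follower holds; cmd = (0, 0, 0)

0.000 0.000 0.000


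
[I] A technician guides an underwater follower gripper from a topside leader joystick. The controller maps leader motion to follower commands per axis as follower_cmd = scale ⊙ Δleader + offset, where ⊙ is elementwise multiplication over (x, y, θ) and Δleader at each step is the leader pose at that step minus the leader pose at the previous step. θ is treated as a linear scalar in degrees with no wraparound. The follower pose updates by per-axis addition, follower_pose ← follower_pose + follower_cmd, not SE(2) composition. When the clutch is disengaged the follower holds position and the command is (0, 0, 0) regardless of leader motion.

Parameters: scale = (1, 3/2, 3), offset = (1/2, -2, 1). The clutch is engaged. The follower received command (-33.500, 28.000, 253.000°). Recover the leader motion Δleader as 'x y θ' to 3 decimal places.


axis x: (-33.500 − 1/2) / (1) = -34.000
axis y: (28.000 − -2) / (3/2) = 20.000
axis θ: (253.000 − 1) / (3) = 84.000

-34.000 20.000 84.000


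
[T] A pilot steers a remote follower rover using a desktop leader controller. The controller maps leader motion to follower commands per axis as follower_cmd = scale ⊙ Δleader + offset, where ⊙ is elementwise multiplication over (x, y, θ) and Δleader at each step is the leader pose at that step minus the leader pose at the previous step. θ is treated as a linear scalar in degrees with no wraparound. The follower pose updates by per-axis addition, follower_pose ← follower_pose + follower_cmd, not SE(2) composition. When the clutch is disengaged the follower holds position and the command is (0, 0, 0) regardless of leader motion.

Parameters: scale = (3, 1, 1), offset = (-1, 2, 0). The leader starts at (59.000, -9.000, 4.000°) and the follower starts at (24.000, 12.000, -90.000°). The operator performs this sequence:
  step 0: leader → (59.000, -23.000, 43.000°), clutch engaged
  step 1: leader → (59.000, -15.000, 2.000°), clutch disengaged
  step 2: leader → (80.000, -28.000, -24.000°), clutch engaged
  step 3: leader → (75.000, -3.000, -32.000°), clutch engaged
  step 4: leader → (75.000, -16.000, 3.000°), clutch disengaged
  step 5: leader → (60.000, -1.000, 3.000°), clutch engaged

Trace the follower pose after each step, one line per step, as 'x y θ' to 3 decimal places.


23.000 0.000 -51.000
23.000 0.000 -51.000
85.000 -11.000 -77.000
69.000 16.000 -85.000
69.000 16.000 -85.000
23.000 33.000 -85.000

step 0: Δleader=(0.000, -14.000, 39.000°), engaged; cmd=(-1.000, -12.000, 39.000°) → follower=(23.000, 0.000, -51.000°)
step 1: Δleader=(0.000, 8.000, -41.000°), disengaged; cmd=(0,0,0) → follower holds at (23.000, 0.000, -51.000°)
step 2: Δleader=(21.000, -13.000, -26.000°), engaged; cmd=(62.000, -11.000, -26.000°) → follower=(85.000, -11.000, -77.000°)
step 3: Δleader=(-5.000, 25.000, -8.000°), engaged; cmd=(-16.000, 27.000, -8.000°) → follower=(69.000, 16.000, -85.000°)
step 4: Δleader=(0.000, -13.000, 35.000°), disengaged; cmd=(0,0,0) → follower holds at (69.000, 16.000, -85.000°)
step 5: Δleader=(-15.000, 15.000, 0.000°), engaged; cmd=(-46.000, 17.000, 0.000°) → follower=(23.000, 33.000, -85.000°)


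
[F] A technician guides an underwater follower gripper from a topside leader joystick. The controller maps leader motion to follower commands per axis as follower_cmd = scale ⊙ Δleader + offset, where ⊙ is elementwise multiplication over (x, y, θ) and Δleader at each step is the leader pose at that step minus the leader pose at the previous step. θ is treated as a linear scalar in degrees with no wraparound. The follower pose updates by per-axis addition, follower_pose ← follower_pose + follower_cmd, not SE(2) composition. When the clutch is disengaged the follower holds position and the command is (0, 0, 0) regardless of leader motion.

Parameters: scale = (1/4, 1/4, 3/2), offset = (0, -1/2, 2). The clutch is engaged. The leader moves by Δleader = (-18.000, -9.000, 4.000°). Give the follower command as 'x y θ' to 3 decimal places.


axis x: 1/4·-18.000 + 0 = -4.500
axis y: 1/4·-9.000 + -1/2 = -2.750
axis θ: 3/2·4.000 + 2 = 8.000

-4.500 -2.750 8.000


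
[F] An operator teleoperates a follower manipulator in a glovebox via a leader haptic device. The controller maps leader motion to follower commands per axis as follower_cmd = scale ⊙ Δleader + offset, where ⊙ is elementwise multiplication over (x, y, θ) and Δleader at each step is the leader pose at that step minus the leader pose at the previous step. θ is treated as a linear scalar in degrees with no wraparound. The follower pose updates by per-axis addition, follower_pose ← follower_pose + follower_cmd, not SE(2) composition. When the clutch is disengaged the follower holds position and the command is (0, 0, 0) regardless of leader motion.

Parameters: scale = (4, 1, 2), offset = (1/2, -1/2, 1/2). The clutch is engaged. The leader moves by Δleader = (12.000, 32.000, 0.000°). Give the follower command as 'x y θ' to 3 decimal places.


48.500 31.500 0.500

axis x: 4·12.000 + 1/2 = 48.500
axis y: 1·32.000 + -1/2 = 31.500
axis θ: 2·0.000 + 1/2 = 0.500


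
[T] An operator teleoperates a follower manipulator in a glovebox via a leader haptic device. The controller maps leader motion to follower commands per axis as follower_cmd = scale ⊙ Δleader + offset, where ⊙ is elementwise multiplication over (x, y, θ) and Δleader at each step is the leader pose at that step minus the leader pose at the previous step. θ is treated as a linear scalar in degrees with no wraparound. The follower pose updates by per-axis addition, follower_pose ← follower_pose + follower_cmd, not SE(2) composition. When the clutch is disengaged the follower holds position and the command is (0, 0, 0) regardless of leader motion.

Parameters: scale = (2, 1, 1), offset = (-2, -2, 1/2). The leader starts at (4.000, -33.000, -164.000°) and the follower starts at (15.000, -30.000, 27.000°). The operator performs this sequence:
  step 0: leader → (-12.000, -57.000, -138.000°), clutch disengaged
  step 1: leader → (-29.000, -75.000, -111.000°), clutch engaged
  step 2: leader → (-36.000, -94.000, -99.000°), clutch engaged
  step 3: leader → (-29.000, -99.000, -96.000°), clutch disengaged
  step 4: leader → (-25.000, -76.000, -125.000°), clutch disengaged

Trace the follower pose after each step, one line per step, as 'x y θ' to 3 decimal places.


step 0: Δleader=(-16.000, -24.000, 26.000°), disengaged; cmd=(0,0,0) → follower holds at (15.000, -30.000, 27.000°)
step 1: Δleader=(-17.000, -18.000, 27.000°), engaged; cmd=(-36.000, -20.000, 27.500°) → follower=(-21.000, -50.000, 54.500°)
step 2: Δleader=(-7.000, -19.000, 12.000°), engaged; cmd=(-16.000, -21.000, 12.500°) → follower=(-37.000, -71.000, 67.000°)
step 3: Δleader=(7.000, -5.000, 3.000°), disengaged; cmd=(0,0,0) → follower holds at (-37.000, -71.000, 67.000°)
step 4: Δleader=(4.000, 23.000, -29.000°), disengaged; cmd=(0,0,0) → follower holds at (-37.000, -71.000, 67.000°)

15.000 -30.000 27.000
-21.000 -50.000 54.500
-37.000 -71.000 67.000
-37.000 -71.000 67.000
-37.000 -71.000 67.000


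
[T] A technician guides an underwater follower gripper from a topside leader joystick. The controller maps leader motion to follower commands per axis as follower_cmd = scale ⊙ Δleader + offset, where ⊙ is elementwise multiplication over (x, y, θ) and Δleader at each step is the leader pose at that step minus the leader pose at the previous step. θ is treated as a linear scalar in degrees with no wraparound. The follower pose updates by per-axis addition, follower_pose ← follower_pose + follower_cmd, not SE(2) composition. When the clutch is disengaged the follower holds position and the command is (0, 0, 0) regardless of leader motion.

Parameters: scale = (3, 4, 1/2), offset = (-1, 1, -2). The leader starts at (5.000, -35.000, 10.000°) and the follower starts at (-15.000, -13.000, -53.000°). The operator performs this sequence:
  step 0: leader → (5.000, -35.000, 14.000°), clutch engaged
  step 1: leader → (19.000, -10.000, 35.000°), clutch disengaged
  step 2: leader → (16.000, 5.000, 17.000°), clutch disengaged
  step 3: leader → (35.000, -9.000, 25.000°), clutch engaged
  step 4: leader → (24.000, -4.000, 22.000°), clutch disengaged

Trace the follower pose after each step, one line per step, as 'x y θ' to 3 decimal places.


-16.000 -12.000 -53.000
-16.000 -12.000 -53.000
-16.000 -12.000 -53.000
40.000 -67.000 -51.000
40.000 -67.000 -51.000

step 0: Δleader=(0.000, 0.000, 4.000°), engaged; cmd=(-1.000, 1.000, 0.000°) → follower=(-16.000, -12.000, -53.000°)
step 1: Δleader=(14.000, 25.000, 21.000°), disengaged; cmd=(0,0,0) → follower holds at (-16.000, -12.000, -53.000°)
step 2: Δleader=(-3.000, 15.000, -18.000°), disengaged; cmd=(0,0,0) → follower holds at (-16.000, -12.000, -53.000°)
step 3: Δleader=(19.000, -14.000, 8.000°), engaged; cmd=(56.000, -55.000, 2.000°) → follower=(40.000, -67.000, -51.000°)
step 4: Δleader=(-11.000, 5.000, -3.000°), disengaged; cmd=(0,0,0) → follower holds at (40.000, -67.000, -51.000°)


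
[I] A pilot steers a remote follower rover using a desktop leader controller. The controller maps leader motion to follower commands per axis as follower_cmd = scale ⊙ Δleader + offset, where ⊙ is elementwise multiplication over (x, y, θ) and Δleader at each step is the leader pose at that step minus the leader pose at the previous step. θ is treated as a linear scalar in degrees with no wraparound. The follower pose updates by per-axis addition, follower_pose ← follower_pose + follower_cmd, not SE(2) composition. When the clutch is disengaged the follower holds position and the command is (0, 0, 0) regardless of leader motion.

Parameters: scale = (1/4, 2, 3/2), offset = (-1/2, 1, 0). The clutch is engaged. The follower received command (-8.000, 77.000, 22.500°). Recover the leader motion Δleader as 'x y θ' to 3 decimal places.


axis x: (-8.000 − -1/2) / (1/4) = -30.000
axis y: (77.000 − 1) / (2) = 38.000
axis θ: (22.500 − 0) / (3/2) = 15.000

-30.000 38.000 15.000


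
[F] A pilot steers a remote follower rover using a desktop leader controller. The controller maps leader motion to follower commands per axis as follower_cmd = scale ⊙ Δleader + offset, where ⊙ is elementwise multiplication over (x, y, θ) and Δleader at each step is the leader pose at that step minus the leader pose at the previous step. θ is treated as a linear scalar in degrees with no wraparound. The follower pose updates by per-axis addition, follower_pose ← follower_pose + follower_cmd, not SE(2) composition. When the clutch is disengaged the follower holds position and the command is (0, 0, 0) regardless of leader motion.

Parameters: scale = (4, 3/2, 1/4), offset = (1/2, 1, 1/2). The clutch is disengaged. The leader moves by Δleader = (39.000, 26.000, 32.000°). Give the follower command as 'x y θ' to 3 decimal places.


0.000 0.000 0.000

clutch disengaged → follower holds; cmd = (0, 0, 0)


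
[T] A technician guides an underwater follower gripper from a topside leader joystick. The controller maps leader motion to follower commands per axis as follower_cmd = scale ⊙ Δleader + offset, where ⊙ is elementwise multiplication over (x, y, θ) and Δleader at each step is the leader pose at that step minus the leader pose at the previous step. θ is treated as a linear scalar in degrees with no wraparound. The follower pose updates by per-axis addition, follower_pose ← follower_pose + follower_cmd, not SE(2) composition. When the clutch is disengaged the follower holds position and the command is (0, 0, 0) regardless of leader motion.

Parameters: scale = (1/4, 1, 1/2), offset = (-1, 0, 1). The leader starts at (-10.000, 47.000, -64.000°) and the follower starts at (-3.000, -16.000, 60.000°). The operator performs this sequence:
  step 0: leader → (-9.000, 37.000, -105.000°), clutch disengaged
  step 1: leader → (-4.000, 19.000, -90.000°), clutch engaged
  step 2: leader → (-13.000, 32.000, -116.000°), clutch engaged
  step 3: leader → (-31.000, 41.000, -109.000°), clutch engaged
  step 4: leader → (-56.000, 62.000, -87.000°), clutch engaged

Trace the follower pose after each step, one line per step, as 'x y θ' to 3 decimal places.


step 0: Δleader=(1.000, -10.000, -41.000°), disengaged; cmd=(0,0,0) → follower holds at (-3.000, -16.000, 60.000°)
step 1: Δleader=(5.000, -18.000, 15.000°), engaged; cmd=(0.250, -18.000, 8.500°) → follower=(-2.750, -34.000, 68.500°)
step 2: Δleader=(-9.000, 13.000, -26.000°), engaged; cmd=(-3.250, 13.000, -12.000°) → follower=(-6.000, -21.000, 56.500°)
step 3: Δleader=(-18.000, 9.000, 7.000°), engaged; cmd=(-5.500, 9.000, 4.500°) → follower=(-11.500, -12.000, 61.000°)
step 4: Δleader=(-25.000, 21.000, 22.000°), engaged; cmd=(-7.250, 21.000, 12.000°) → follower=(-18.750, 9.000, 73.000°)

-3.000 -16.000 60.000
-2.750 -34.000 68.500
-6.000 -21.000 56.500
-11.500 -12.000 61.000
-18.750 9.000 73.000


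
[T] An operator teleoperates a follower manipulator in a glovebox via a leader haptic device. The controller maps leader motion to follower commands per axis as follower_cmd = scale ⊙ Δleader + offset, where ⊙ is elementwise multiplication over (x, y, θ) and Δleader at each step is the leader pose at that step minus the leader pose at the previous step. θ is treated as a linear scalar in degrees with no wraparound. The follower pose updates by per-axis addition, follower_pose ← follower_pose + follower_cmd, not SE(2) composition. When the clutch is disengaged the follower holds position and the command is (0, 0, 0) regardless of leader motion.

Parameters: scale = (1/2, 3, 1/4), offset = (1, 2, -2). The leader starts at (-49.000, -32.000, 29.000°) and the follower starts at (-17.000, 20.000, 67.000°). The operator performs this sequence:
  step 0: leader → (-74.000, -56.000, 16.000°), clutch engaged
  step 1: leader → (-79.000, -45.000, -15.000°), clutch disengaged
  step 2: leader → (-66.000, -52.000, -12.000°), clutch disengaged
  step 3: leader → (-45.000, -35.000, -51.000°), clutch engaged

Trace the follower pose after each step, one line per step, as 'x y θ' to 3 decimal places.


-28.500 -50.000 61.750
-28.500 -50.000 61.750
-28.500 -50.000 61.750
-17.000 3.000 50.000

step 0: Δleader=(-25.000, -24.000, -13.000°), engaged; cmd=(-11.500, -70.000, -5.250°) → follower=(-28.500, -50.000, 61.750°)
step 1: Δleader=(-5.000, 11.000, -31.000°), disengaged; cmd=(0,0,0) → follower holds at (-28.500, -50.000, 61.750°)
step 2: Δleader=(13.000, -7.000, 3.000°), disengaged; cmd=(0,0,0) → follower holds at (-28.500, -50.000, 61.750°)
step 3: Δleader=(21.000, 17.000, -39.000°), engaged; cmd=(11.500, 53.000, -11.750°) → follower=(-17.000, 3.000, 50.000°)


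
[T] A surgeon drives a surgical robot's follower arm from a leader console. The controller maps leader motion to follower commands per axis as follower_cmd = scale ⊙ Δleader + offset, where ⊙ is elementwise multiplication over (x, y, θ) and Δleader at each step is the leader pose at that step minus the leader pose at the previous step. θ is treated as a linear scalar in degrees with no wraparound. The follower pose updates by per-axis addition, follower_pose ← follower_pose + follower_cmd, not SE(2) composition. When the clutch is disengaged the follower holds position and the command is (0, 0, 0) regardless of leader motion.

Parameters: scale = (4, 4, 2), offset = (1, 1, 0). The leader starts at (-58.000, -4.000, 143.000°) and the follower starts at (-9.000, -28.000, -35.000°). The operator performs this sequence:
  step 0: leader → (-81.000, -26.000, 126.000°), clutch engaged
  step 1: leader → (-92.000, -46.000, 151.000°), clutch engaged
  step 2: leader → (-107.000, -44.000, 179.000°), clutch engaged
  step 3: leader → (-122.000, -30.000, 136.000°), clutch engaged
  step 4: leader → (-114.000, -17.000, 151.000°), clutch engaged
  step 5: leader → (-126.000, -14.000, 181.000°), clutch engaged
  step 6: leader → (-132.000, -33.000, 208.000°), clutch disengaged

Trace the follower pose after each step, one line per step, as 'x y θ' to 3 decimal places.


step 0: Δleader=(-23.000, -22.000, -17.000°), engaged; cmd=(-91.000, -87.000, -34.000°) → follower=(-100.000, -115.000, -69.000°)
step 1: Δleader=(-11.000, -20.000, 25.000°), engaged; cmd=(-43.000, -79.000, 50.000°) → follower=(-143.000, -194.000, -19.000°)
step 2: Δleader=(-15.000, 2.000, 28.000°), engaged; cmd=(-59.000, 9.000, 56.000°) → follower=(-202.000, -185.000, 37.000°)
step 3: Δleader=(-15.000, 14.000, -43.000°), engaged; cmd=(-59.000, 57.000, -86.000°) → follower=(-261.000, -128.000, -49.000°)
step 4: Δleader=(8.000, 13.000, 15.000°), engaged; cmd=(33.000, 53.000, 30.000°) → follower=(-228.000, -75.000, -19.000°)
step 5: Δleader=(-12.000, 3.000, 30.000°), engaged; cmd=(-47.000, 13.000, 60.000°) → follower=(-275.000, -62.000, 41.000°)
step 6: Δleader=(-6.000, -19.000, 27.000°), disengaged; cmd=(0,0,0) → follower holds at (-275.000, -62.000, 41.000°)

-100.000 -115.000 -69.000
-143.000 -194.000 -19.000
-202.000 -185.000 37.000
-261.000 -128.000 -49.000
-228.000 -75.000 -19.000
-275.000 -62.000 41.000
-275.000 -62.000 41.000


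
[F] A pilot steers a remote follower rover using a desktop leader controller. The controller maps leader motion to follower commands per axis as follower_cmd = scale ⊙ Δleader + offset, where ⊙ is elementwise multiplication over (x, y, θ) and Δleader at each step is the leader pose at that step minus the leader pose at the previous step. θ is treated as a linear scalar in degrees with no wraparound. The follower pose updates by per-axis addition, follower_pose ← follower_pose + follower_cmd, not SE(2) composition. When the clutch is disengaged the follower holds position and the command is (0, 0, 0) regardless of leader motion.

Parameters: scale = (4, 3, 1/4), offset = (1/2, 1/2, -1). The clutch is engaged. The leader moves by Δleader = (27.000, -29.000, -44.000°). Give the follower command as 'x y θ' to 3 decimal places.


108.500 -86.500 -12.000

axis x: 4·27.000 + 1/2 = 108.500
axis y: 3·-29.000 + 1/2 = -86.500
axis θ: 1/4·-44.000 + -1 = -12.000


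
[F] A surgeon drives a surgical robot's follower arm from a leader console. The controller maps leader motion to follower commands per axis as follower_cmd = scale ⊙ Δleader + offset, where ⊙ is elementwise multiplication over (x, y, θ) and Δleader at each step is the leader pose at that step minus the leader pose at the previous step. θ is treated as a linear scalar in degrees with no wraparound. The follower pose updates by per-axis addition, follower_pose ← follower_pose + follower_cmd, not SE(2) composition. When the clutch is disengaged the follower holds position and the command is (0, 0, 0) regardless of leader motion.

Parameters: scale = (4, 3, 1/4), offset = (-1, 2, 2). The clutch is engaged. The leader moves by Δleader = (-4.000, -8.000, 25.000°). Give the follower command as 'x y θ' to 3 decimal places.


-17.000 -22.000 8.250

axis x: 4·-4.000 + -1 = -17.000
axis y: 3·-8.000 + 2 = -22.000
axis θ: 1/4·25.000 + 2 = 8.250


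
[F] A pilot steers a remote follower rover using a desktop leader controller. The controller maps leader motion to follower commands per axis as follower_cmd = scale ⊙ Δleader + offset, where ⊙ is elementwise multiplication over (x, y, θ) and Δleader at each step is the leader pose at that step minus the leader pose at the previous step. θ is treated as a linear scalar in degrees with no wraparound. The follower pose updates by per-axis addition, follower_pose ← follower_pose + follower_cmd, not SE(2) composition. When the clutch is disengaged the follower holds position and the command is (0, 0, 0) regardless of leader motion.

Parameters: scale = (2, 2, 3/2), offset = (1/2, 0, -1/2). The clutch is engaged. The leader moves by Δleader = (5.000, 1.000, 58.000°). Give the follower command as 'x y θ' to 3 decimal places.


axis x: 2·5.000 + 1/2 = 10.500
axis y: 2·1.000 + 0 = 2.000
axis θ: 3/2·58.000 + -1/2 = 86.500

10.500 2.000 86.500


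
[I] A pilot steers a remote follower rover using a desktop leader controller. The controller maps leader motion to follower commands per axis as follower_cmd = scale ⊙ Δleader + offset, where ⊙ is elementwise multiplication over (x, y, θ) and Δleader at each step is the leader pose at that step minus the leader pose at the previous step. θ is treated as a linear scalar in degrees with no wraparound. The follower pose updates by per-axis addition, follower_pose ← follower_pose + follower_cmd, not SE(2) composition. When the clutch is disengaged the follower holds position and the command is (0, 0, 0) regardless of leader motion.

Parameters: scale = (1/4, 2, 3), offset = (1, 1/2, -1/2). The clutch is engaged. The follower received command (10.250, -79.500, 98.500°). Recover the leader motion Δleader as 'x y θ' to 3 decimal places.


axis x: (10.250 − 1) / (1/4) = 37.000
axis y: (-79.500 − 1/2) / (2) = -40.000
axis θ: (98.500 − -1/2) / (3) = 33.000

37.000 -40.000 33.000


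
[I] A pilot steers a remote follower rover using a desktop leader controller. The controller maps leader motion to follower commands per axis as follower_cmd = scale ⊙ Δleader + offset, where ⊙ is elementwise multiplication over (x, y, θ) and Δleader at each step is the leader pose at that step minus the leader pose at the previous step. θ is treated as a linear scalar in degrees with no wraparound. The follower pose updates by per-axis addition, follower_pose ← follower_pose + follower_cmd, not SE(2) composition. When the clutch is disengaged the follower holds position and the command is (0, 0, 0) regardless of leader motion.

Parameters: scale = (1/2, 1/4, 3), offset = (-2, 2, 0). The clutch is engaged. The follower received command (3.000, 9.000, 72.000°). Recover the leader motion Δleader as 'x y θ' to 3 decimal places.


axis x: (3.000 − -2) / (1/2) = 10.000
axis y: (9.000 − 2) / (1/4) = 28.000
axis θ: (72.000 − 0) / (3) = 24.000

10.000 28.000 24.000


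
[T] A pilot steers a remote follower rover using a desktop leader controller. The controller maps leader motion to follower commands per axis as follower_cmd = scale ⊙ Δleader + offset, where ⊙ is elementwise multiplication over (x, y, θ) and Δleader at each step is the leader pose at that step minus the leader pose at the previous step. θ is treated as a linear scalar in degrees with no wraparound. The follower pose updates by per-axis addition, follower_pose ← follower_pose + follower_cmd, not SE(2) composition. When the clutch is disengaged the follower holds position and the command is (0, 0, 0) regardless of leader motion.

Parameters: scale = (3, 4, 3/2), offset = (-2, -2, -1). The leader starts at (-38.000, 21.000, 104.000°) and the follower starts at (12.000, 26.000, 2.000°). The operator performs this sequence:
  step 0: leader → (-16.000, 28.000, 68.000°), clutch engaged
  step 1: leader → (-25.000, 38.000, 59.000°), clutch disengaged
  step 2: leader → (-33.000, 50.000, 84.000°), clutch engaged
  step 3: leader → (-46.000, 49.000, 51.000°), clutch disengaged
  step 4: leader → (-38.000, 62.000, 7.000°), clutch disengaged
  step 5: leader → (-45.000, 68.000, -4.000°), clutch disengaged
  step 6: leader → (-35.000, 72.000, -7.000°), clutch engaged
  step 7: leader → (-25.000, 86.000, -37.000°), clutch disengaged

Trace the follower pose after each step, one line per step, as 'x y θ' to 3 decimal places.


step 0: Δleader=(22.000, 7.000, -36.000°), engaged; cmd=(64.000, 26.000, -55.000°) → follower=(76.000, 52.000, -53.000°)
step 1: Δleader=(-9.000, 10.000, -9.000°), disengaged; cmd=(0,0,0) → follower holds at (76.000, 52.000, -53.000°)
step 2: Δleader=(-8.000, 12.000, 25.000°), engaged; cmd=(-26.000, 46.000, 36.500°) → follower=(50.000, 98.000, -16.500°)
step 3: Δleader=(-13.000, -1.000, -33.000°), disengaged; cmd=(0,0,0) → follower holds at (50.000, 98.000, -16.500°)
step 4: Δleader=(8.000, 13.000, -44.000°), disengaged; cmd=(0,0,0) → follower holds at (50.000, 98.000, -16.500°)
step 5: Δleader=(-7.000, 6.000, -11.000°), disengaged; cmd=(0,0,0) → follower holds at (50.000, 98.000, -16.500°)
step 6: Δleader=(10.000, 4.000, -3.000°), engaged; cmd=(28.000, 14.000, -5.500°) → follower=(78.000, 112.000, -22.000°)
step 7: Δleader=(10.000, 14.000, -30.000°), disengaged; cmd=(0,0,0) → follower holds at (78.000, 112.000, -22.000°)

76.000 52.000 -53.000
76.000 52.000 -53.000
50.000 98.000 -16.500
50.000 98.000 -16.500
50.000 98.000 -16.500
50.000 98.000 -16.500
78.000 112.000 -22.000
78.000 112.000 -22.000


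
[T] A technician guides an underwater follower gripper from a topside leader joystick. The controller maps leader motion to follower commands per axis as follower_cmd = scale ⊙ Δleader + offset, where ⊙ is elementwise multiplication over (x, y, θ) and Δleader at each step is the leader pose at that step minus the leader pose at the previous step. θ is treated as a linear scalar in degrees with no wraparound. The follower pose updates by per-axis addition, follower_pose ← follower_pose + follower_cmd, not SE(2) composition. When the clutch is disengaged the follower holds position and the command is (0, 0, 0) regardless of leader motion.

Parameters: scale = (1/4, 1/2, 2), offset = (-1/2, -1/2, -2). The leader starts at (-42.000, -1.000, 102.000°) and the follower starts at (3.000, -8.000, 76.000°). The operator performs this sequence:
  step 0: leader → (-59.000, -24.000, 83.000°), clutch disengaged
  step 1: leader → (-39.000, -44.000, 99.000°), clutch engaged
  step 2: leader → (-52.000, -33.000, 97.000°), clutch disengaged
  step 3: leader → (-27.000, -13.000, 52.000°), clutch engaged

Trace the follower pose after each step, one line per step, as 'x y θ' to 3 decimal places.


step 0: Δleader=(-17.000, -23.000, -19.000°), disengaged; cmd=(0,0,0) → follower holds at (3.000, -8.000, 76.000°)
step 1: Δleader=(20.000, -20.000, 16.000°), engaged; cmd=(4.500, -10.500, 30.000°) → follower=(7.500, -18.500, 106.000°)
step 2: Δleader=(-13.000, 11.000, -2.000°), disengaged; cmd=(0,0,0) → follower holds at (7.500, -18.500, 106.000°)
step 3: Δleader=(25.000, 20.000, -45.000°), engaged; cmd=(5.750, 9.500, -92.000°) → follower=(13.250, -9.000, 14.000°)

3.000 -8.000 76.000
7.500 -18.500 106.000
7.500 -18.500 106.000
13.250 -9.000 14.000


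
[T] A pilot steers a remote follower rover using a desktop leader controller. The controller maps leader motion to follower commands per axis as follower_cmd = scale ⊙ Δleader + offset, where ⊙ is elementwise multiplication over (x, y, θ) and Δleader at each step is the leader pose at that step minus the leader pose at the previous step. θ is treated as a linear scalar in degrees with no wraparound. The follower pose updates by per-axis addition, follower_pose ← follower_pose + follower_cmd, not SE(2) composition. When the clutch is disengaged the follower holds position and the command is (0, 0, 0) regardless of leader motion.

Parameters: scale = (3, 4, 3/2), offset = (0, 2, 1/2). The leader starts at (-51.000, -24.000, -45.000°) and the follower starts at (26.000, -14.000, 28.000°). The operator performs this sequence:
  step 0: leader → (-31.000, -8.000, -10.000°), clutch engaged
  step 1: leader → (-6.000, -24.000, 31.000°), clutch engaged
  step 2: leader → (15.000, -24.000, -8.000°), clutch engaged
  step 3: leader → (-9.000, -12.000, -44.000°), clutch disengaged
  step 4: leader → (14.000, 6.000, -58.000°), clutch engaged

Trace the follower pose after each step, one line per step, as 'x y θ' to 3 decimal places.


step 0: Δleader=(20.000, 16.000, 35.000°), engaged; cmd=(60.000, 66.000, 53.000°) → follower=(86.000, 52.000, 81.000°)
step 1: Δleader=(25.000, -16.000, 41.000°), engaged; cmd=(75.000, -62.000, 62.000°) → follower=(161.000, -10.000, 143.000°)
step 2: Δleader=(21.000, 0.000, -39.000°), engaged; cmd=(63.000, 2.000, -58.000°) → follower=(224.000, -8.000, 85.000°)
step 3: Δleader=(-24.000, 12.000, -36.000°), disengaged; cmd=(0,0,0) → follower holds at (224.000, -8.000, 85.000°)
step 4: Δleader=(23.000, 18.000, -14.000°), engaged; cmd=(69.000, 74.000, -20.500°) → follower=(293.000, 66.000, 64.500°)

86.000 52.000 81.000
161.000 -10.000 143.000
224.000 -8.000 85.000
224.000 -8.000 85.000
293.000 66.000 64.500


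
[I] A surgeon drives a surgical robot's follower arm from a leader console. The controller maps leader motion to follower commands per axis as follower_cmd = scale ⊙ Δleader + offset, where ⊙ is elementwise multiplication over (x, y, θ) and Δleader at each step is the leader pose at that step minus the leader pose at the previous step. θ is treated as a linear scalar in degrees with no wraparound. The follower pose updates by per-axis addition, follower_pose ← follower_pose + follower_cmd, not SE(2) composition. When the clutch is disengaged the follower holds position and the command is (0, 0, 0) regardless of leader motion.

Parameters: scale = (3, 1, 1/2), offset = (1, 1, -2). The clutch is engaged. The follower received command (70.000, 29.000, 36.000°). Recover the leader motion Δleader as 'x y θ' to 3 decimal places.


23.000 28.000 76.000

axis x: (70.000 − 1) / (3) = 23.000
axis y: (29.000 − 1) / (1) = 28.000
axis θ: (36.000 − -2) / (1/2) = 76.000


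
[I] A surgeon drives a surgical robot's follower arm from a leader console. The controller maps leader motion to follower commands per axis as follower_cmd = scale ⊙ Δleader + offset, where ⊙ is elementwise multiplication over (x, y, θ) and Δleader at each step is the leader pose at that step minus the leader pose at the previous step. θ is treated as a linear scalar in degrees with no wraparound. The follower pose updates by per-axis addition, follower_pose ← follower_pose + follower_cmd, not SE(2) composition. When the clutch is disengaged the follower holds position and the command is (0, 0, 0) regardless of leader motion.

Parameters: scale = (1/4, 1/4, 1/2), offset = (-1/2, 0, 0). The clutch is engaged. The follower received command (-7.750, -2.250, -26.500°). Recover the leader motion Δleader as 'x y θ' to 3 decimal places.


-29.000 -9.000 -53.000

axis x: (-7.750 − -1/2) / (1/4) = -29.000
axis y: (-2.250 − 0) / (1/4) = -9.000
axis θ: (-26.500 − 0) / (1/2) = -53.000


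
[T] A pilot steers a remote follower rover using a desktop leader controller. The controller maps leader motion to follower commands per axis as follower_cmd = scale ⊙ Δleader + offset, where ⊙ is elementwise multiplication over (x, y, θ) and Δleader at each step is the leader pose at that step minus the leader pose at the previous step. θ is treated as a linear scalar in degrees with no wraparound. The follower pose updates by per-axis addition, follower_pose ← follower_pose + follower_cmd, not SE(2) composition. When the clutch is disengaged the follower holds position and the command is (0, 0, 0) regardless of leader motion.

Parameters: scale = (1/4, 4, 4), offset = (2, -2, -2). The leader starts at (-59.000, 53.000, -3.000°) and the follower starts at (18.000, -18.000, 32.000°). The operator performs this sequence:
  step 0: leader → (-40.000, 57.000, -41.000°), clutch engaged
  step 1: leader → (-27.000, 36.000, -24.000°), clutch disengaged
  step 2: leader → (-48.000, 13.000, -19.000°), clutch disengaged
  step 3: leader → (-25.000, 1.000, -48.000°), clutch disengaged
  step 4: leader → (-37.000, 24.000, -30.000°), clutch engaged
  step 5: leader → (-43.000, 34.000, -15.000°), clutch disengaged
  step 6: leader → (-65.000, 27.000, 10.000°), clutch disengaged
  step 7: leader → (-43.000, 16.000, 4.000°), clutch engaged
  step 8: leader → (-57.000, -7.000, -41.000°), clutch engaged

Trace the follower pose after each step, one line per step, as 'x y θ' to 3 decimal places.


step 0: Δleader=(19.000, 4.000, -38.000°), engaged; cmd=(6.750, 14.000, -154.000°) → follower=(24.750, -4.000, -122.000°)
step 1: Δleader=(13.000, -21.000, 17.000°), disengaged; cmd=(0,0,0) → follower holds at (24.750, -4.000, -122.000°)
step 2: Δleader=(-21.000, -23.000, 5.000°), disengaged; cmd=(0,0,0) → follower holds at (24.750, -4.000, -122.000°)
step 3: Δleader=(23.000, -12.000, -29.000°), disengaged; cmd=(0,0,0) → follower holds at (24.750, -4.000, -122.000°)
step 4: Δleader=(-12.000, 23.000, 18.000°), engaged; cmd=(-1.000, 90.000, 70.000°) → follower=(23.750, 86.000, -52.000°)
step 5: Δleader=(-6.000, 10.000, 15.000°), disengaged; cmd=(0,0,0) → follower holds at (23.750, 86.000, -52.000°)
step 6: Δleader=(-22.000, -7.000, 25.000°), disengaged; cmd=(0,0,0) → follower holds at (23.750, 86.000, -52.000°)
step 7: Δleader=(22.000, -11.000, -6.000°), engaged; cmd=(7.500, -46.000, -26.000°) → follower=(31.250, 40.000, -78.000°)
step 8: Δleader=(-14.000, -23.000, -45.000°), engaged; cmd=(-1.500, -94.000, -182.000°) → follower=(29.750, -54.000, -260.000°)

24.750 -4.000 -122.000
24.750 -4.000 -122.000
24.750 -4.000 -122.000
24.750 -4.000 -122.000
23.750 86.000 -52.000
23.750 86.000 -52.000
23.750 86.000 -52.000
31.250 40.000 -78.000
29.750 -54.000 -260.000


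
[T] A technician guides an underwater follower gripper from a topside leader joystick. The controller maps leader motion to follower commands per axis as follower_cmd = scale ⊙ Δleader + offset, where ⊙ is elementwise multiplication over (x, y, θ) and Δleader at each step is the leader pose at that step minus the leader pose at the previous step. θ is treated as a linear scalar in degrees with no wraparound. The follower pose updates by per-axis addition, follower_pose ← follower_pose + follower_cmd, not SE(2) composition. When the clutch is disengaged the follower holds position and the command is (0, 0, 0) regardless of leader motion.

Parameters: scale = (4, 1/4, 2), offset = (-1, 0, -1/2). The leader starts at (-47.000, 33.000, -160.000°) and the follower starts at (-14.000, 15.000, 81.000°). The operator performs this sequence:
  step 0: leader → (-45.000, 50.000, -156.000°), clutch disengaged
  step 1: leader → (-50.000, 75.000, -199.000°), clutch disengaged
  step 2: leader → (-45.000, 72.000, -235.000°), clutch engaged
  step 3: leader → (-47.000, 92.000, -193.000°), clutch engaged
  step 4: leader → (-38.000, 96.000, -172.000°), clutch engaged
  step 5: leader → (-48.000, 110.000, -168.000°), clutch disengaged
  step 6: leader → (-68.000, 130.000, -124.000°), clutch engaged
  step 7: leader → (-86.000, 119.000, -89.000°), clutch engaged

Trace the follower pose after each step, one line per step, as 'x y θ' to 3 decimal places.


step 0: Δleader=(2.000, 17.000, 4.000°), disengaged; cmd=(0,0,0) → follower holds at (-14.000, 15.000, 81.000°)
step 1: Δleader=(-5.000, 25.000, -43.000°), disengaged; cmd=(0,0,0) → follower holds at (-14.000, 15.000, 81.000°)
step 2: Δleader=(5.000, -3.000, -36.000°), engaged; cmd=(19.000, -0.750, -72.500°) → follower=(5.000, 14.250, 8.500°)
step 3: Δleader=(-2.000, 20.000, 42.000°), engaged; cmd=(-9.000, 5.000, 83.500°) → follower=(-4.000, 19.250, 92.000°)
step 4: Δleader=(9.000, 4.000, 21.000°), engaged; cmd=(35.000, 1.000, 41.500°) → follower=(31.000, 20.250, 133.500°)
step 5: Δleader=(-10.000, 14.000, 4.000°), disengaged; cmd=(0,0,0) → follower holds at (31.000, 20.250, 133.500°)
step 6: Δleader=(-20.000, 20.000, 44.000°), engaged; cmd=(-81.000, 5.000, 87.500°) → follower=(-50.000, 25.250, 221.000°)
step 7: Δleader=(-18.000, -11.000, 35.000°), engaged; cmd=(-73.000, -2.750, 69.500°) → follower=(-123.000, 22.500, 290.500°)

-14.000 15.000 81.000
-14.000 15.000 81.000
5.000 14.250 8.500
-4.000 19.250 92.000
31.000 20.250 133.500
31.000 20.250 133.500
-50.000 25.250 221.000
-123.000 22.500 290.500
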